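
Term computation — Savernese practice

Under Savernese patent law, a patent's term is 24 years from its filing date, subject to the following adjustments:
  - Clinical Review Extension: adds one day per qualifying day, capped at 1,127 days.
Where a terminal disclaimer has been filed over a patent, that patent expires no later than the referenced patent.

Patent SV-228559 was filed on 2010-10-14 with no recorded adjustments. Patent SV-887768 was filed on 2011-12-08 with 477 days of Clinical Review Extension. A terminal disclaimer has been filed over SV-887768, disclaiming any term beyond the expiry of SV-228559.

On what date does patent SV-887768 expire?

Natural term of SV-887768:
  Base: filing + 24 years → 8 December 2035.
  Clinical Review Extension: 477 days (within the 1127-day cap) → +477 days → 29 March 2037.
Expiry of referenced patent SV-228559:
  Base: filing + 24 years → 14 October 2034.
Terminal disclaimer: SV-887768 expires on the earlier of 29 March 2037 and 14 October 2034.

October 14, 2034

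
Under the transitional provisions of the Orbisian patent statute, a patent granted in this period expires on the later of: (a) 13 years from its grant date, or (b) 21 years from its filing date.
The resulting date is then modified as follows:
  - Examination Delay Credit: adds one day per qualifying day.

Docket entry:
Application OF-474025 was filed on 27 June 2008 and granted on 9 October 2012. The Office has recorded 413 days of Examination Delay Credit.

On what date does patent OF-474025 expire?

August 14, 2030

(a) grant + 13 years → 9 October 2025.
(b) filing + 21 years → 27 June 2029.
Later of the two: 27 June 2029.
Examination Delay Credit: +413 days → 14 August 2030.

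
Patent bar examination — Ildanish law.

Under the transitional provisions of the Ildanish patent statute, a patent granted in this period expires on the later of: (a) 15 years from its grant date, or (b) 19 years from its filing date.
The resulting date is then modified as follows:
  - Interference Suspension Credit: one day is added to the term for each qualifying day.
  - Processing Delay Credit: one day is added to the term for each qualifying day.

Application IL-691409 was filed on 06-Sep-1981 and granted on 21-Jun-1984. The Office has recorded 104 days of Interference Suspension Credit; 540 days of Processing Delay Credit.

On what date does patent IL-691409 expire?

2002-06-12

(a) grant + 15 years → 21 June 1999.
(b) filing + 19 years → 6 September 2000.
Later of the two: 6 September 2000.
Interference Suspension Credit: +104 days → 19 December 2000.
Processing Delay Credit: +540 days → 12 June 2002.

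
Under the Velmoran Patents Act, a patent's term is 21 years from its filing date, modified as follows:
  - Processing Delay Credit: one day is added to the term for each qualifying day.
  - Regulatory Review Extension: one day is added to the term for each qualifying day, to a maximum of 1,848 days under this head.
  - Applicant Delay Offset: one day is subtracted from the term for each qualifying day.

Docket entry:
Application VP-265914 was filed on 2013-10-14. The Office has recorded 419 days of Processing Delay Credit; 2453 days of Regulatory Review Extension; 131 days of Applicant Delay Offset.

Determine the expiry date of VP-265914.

Base term: filing date + 21 years → 14 October 2034.
Processing Delay Credit: +419 days → 7 December 2035.
Regulatory Review Extension: 2453 days claimed exceeds the 1848-day cap, so +1848 days → 28 December 2040.
Applicant Delay Offset: −131 days → 19 August 2040.

August 19, 2040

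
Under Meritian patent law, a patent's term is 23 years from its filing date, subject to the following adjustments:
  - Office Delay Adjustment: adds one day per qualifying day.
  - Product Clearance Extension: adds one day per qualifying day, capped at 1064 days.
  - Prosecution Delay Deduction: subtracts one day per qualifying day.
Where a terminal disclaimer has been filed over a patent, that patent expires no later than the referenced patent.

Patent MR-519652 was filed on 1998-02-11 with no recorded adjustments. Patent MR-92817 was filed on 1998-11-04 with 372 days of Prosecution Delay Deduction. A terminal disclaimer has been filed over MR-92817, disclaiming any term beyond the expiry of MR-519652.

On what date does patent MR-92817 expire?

Natural term of MR-92817:
  Base: filing + 23 years → 4 November 2021.
  Prosecution Delay Deduction: −372 days → 28 October 2020.
Expiry of referenced patent MR-519652:
  Base: filing + 23 years → 11 February 2021.
Terminal disclaimer: MR-92817 expires on the earlier of 28 October 2020 and 11 February 2021.

2020-10-28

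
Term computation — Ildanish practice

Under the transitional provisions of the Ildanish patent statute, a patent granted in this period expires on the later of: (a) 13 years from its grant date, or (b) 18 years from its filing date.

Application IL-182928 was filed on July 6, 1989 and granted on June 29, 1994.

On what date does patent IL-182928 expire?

(a) grant + 13 years → 29 June 2007.
(b) filing + 18 years → 6 July 2007.
Later of the two: 6 July 2007.

July 6, 2007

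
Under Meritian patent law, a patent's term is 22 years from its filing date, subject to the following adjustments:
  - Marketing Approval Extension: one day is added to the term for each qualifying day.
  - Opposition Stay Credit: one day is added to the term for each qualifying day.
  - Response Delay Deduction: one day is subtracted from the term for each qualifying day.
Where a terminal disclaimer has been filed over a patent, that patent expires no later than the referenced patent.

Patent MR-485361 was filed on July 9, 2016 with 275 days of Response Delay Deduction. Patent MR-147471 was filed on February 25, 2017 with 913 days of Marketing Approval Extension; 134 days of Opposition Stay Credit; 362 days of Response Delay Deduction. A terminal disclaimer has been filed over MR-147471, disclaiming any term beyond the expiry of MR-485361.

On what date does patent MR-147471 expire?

October 7, 2037

Natural term of MR-147471:
  Base: filing + 22 years → 25 February 2039.
  Marketing Approval Extension: +913 days → 26 August 2041.
  Opposition Stay Credit: +134 days → 7 January 2042.
  Response Delay Deduction: −362 days → 10 January 2041.
Expiry of referenced patent MR-485361:
  Base: filing + 22 years → 9 July 2038.
  Response Delay Deduction: −275 days → 7 October 2037.
Terminal disclaimer: MR-147471 expires on the earlier of 10 January 2041 and 7 October 2037.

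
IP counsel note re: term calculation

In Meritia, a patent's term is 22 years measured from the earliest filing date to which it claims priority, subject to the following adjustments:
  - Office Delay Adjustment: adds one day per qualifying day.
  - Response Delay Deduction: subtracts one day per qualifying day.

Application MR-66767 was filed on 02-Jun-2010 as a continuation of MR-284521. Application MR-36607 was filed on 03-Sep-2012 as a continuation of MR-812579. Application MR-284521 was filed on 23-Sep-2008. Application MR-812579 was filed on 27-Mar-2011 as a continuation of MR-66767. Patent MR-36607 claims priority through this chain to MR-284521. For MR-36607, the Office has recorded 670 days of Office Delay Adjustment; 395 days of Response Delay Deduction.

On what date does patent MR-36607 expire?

2031-06-25

Earliest priority filing: 23 September 2008.
Base term: 23 September 2008 + 22 years → 23 September 2030.
Office Delay Adjustment: +670 days → 24 July 2032.
Response Delay Deduction: −395 days → 25 June 2031.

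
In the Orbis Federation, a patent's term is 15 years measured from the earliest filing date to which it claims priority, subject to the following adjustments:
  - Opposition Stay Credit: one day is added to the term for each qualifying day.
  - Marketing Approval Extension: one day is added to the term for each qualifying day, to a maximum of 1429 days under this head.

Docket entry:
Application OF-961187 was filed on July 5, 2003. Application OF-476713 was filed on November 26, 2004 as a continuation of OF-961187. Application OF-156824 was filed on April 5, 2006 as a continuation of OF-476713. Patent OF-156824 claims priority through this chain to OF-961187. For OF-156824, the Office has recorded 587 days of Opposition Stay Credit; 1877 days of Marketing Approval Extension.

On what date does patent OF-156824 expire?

Earliest priority filing: 5 July 2003.
Base term: 5 July 2003 + 15 years → 5 July 2018.
Opposition Stay Credit: +587 days → 12 February 2020.
Marketing Approval Extension: 1877 days claimed exceeds the 1429-day cap, so +1429 days → 11 January 2024.

2024-01-11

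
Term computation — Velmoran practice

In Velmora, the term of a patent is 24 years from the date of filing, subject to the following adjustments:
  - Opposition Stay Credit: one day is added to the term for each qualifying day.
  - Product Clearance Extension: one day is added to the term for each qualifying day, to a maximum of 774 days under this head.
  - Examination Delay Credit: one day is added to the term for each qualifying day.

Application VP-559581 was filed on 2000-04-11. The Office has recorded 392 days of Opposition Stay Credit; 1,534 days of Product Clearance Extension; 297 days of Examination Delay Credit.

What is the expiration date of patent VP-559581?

2028-04-13

Base term: filing date + 24 years → 11 April 2024.
Opposition Stay Credit: +392 days → 8 May 2025.
Product Clearance Extension: 1534 days claimed exceeds the 774-day cap, so +774 days → 21 June 2027.
Examination Delay Credit: +297 days → 13 April 2028.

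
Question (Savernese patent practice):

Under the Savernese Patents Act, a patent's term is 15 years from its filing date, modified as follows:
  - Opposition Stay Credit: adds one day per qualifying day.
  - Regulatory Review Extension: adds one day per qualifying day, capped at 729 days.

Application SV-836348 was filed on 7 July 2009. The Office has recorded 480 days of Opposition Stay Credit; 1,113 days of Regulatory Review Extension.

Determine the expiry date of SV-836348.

2027-10-29

Base term: filing date + 15 years → 7 July 2024.
Opposition Stay Credit: +480 days → 30 October 2025.
Regulatory Review Extension: 1113 days claimed exceeds the 729-day cap, so +729 days → 29 October 2027.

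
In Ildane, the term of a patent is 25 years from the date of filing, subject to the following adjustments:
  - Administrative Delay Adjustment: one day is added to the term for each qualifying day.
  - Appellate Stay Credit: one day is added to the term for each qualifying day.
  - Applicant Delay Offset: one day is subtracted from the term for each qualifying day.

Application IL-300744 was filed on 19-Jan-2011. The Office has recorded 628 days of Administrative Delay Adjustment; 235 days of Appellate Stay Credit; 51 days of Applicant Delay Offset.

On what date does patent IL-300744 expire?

Base term: filing date + 25 years → 19 January 2036.
Administrative Delay Adjustment: +628 days → 8 October 2037.
Appellate Stay Credit: +235 days → 31 May 2038.
Applicant Delay Offset: −51 days → 10 April 2038.

April 10, 2038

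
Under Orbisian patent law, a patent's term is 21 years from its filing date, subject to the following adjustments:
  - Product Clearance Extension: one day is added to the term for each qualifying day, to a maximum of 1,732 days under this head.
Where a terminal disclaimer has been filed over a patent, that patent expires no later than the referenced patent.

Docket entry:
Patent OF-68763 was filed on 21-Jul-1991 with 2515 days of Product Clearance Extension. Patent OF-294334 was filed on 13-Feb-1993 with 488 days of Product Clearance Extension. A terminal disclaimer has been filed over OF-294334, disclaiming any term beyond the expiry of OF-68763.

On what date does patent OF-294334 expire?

Natural term of OF-294334:
  Base: filing + 21 years → 13 February 2014.
  Product Clearance Extension: 488 days (within the 1732-day cap) → +488 days → 16 June 2015.
Expiry of referenced patent OF-68763:
  Base: filing + 21 years → 21 July 2012.
  Product Clearance Extension: 2515 days claimed exceeds the 1732-day cap, so +1732 days → 18 April 2017.
Terminal disclaimer: OF-294334 expires on the earlier of 16 June 2015 and 18 April 2017.

2015-06-16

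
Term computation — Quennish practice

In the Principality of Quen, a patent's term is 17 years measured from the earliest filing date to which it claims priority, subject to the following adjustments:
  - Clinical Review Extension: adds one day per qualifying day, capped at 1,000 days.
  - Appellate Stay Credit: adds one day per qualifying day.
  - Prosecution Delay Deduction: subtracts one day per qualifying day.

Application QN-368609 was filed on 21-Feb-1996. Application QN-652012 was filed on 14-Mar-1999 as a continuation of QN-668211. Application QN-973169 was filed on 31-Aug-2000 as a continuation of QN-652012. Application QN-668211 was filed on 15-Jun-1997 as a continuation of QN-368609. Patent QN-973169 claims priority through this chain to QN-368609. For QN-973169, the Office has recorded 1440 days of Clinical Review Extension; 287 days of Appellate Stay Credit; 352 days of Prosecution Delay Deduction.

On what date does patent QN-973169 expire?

Earliest priority filing: 21 February 1996.
Base term: 21 February 1996 + 17 years → 21 February 2013.
Clinical Review Extension: 1440 days claimed exceeds the 1000-day cap, so +1000 days → 18 November 2015.
Appellate Stay Credit: +287 days → 31 August 2016.
Prosecution Delay Deduction: −352 days → 14 September 2015.

September 14, 2015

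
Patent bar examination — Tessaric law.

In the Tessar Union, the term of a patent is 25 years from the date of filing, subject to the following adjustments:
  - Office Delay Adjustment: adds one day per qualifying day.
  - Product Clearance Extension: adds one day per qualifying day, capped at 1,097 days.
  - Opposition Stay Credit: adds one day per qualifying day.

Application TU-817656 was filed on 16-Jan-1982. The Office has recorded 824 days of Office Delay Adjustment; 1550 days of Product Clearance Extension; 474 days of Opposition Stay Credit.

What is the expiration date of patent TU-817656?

2013-08-07

Base term: filing date + 25 years → 16 January 2007.
Office Delay Adjustment: +824 days → 19 April 2009.
Product Clearance Extension: 1550 days claimed exceeds the 1097-day cap, so +1097 days → 20 April 2012.
Opposition Stay Credit: +474 days → 7 August 2013.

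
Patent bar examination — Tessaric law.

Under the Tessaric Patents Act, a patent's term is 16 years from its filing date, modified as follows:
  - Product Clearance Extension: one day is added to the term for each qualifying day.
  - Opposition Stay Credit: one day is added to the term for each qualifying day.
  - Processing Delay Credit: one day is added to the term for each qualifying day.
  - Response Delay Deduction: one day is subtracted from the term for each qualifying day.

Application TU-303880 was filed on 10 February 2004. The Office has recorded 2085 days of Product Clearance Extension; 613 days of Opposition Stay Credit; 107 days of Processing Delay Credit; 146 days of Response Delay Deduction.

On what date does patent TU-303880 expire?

Base term: filing date + 16 years → 10 February 2020.
Product Clearance Extension: +2085 days → 26 October 2025.
Opposition Stay Credit: +613 days → 1 July 2027.
Processing Delay Credit: +107 days → 16 October 2027.
Response Delay Deduction: −146 days → 23 May 2027.

2027-05-23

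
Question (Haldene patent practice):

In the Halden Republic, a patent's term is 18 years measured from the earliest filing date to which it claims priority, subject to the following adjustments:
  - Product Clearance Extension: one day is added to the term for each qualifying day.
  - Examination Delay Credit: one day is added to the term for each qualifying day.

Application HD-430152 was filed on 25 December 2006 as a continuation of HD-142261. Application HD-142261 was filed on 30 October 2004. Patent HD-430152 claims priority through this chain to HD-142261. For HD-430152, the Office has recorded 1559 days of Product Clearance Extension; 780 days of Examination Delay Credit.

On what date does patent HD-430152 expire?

March 26, 2029

Earliest priority filing: 30 October 2004.
Base term: 30 October 2004 + 18 years → 30 October 2022.
Product Clearance Extension: +1559 days → 5 February 2027.
Examination Delay Credit: +780 days → 26 March 2029.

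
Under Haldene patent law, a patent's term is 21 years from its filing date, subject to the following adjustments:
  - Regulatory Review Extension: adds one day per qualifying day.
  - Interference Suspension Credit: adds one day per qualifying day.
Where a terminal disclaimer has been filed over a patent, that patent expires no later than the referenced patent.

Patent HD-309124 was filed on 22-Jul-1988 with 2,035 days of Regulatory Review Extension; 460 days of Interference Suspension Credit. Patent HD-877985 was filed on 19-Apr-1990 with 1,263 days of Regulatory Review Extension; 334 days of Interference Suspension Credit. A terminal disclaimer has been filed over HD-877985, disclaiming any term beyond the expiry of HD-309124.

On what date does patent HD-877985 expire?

Natural term of HD-877985:
  Base: filing + 21 years → 19 April 2011.
  Regulatory Review Extension: +1263 days → 3 October 2014.
  Interference Suspension Credit: +334 days → 2 September 2015.
Expiry of referenced patent HD-309124:
  Base: filing + 21 years → 22 July 2009.
  Regulatory Review Extension: +2035 days → 16 February 2015.
  Interference Suspension Credit: +460 days → 21 May 2016.
Terminal disclaimer: HD-877985 expires on the earlier of 2 September 2015 and 21 May 2016.

2015-09-02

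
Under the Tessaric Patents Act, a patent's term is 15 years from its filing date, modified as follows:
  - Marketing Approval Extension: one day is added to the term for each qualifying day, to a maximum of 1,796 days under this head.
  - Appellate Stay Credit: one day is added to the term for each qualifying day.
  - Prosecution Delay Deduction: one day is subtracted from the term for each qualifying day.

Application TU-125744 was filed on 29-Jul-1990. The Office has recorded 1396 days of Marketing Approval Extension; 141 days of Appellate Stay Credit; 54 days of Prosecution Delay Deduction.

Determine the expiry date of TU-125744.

Base term: filing date + 15 years → 29 July 2005.
Marketing Approval Extension: 1396 days (within the 1796-day cap) → +1396 days → 25 May 2009.
Appellate Stay Credit: +141 days → 13 October 2009.
Prosecution Delay Deduction: −54 days → 20 August 2009.

2009-08-20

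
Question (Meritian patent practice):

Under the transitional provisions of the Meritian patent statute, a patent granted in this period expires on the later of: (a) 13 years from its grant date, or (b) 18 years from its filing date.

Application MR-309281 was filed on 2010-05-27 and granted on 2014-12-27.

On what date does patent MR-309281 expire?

May 27, 2028

(a) grant + 13 years → 27 December 2027.
(b) filing + 18 years → 27 May 2028.
Later of the two: 27 May 2028.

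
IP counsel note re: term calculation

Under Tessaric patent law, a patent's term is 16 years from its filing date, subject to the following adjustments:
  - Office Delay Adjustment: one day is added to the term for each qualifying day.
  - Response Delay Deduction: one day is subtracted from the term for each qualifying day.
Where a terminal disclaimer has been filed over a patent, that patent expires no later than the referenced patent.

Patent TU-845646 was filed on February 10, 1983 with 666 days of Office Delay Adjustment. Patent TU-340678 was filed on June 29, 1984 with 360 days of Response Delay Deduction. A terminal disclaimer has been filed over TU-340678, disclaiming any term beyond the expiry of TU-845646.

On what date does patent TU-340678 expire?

Natural term of TU-340678:
  Base: filing + 16 years → 29 June 2000.
  Response Delay Deduction: −360 days → 5 July 1999.
Expiry of referenced patent TU-845646:
  Base: filing + 16 years → 10 February 1999.
  Office Delay Adjustment: +666 days → 7 December 2000.
Terminal disclaimer: TU-340678 expires on the earlier of 5 July 1999 and 7 December 2000.

1999-07-05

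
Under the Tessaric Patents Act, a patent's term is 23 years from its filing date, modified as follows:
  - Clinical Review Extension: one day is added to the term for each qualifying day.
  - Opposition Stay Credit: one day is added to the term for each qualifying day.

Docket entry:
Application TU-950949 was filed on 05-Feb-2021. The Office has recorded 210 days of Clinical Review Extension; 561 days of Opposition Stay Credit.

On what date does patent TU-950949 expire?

2046-03-17

Base term: filing date + 23 years → 5 February 2044.
Clinical Review Extension: +210 days → 2 September 2044.
Opposition Stay Credit: +561 days → 17 March 2046.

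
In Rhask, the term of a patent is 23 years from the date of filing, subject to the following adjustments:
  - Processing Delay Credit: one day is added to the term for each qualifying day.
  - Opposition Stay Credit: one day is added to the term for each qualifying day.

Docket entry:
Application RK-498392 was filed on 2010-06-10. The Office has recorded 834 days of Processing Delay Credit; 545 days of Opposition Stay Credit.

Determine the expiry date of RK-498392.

Base term: filing date + 23 years → 10 June 2033.
Processing Delay Credit: +834 days → 22 September 2035.
Opposition Stay Credit: +545 days → 20 March 2037.

2037-03-20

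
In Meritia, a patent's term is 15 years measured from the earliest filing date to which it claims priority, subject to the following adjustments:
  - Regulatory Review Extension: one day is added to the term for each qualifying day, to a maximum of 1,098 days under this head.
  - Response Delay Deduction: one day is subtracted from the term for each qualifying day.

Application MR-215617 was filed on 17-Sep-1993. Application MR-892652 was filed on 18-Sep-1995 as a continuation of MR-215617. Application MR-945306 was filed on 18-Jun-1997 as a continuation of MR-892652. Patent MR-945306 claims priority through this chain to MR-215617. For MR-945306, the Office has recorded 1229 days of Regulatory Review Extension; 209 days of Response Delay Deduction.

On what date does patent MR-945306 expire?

Earliest priority filing: 17 September 1993.
Base term: 17 September 1993 + 15 years → 17 September 2008.
Regulatory Review Extension: 1229 days claimed exceeds the 1098-day cap, so +1098 days → 20 September 2011.
Response Delay Deduction: −209 days → 23 February 2011.

February 23, 2011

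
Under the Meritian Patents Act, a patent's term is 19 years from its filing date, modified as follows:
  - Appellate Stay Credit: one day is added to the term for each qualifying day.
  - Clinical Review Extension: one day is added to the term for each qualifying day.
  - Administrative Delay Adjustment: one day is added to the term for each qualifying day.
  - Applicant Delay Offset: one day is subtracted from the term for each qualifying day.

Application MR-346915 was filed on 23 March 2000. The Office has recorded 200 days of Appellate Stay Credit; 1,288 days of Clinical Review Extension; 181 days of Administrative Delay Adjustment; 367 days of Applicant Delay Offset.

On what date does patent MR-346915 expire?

October 15, 2022

Base term: filing date + 19 years → 23 March 2019.
Appellate Stay Credit: +200 days → 9 October 2019.
Clinical Review Extension: +1288 days → 19 April 2023.
Administrative Delay Adjustment: +181 days → 17 October 2023.
Applicant Delay Offset: −367 days → 15 October 2022.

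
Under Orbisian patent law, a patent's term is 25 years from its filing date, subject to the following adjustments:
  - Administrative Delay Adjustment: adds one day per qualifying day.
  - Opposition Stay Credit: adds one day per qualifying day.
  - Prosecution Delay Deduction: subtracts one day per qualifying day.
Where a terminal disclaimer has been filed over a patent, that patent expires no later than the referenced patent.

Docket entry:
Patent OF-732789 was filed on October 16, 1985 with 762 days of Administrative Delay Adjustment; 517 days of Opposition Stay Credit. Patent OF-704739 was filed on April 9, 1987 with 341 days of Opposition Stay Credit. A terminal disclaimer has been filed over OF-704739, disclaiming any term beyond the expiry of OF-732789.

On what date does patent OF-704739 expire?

2013-03-16

Natural term of OF-704739:
  Base: filing + 25 years → 9 April 2012.
  Opposition Stay Credit: +341 days → 16 March 2013.
Expiry of referenced patent OF-732789:
  Base: filing + 25 years → 16 October 2010.
  Administrative Delay Adjustment: +762 days → 16 November 2012.
  Opposition Stay Credit: +517 days → 17 April 2014.
Terminal disclaimer: OF-704739 expires on the earlier of 16 March 2013 and 17 April 2014.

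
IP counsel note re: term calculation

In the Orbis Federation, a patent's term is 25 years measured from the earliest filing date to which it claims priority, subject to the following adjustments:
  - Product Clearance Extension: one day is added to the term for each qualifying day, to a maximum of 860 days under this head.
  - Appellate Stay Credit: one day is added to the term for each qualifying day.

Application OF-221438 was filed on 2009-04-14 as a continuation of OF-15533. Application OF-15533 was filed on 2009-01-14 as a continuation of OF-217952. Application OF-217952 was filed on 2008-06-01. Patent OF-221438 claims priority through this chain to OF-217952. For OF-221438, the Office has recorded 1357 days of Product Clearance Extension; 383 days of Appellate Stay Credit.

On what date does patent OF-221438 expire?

2036-10-26

Earliest priority filing: 1 June 2008.
Base term: 1 June 2008 + 25 years → 1 June 2033.
Product Clearance Extension: 1357 days claimed exceeds the 860-day cap, so +860 days → 9 October 2035.
Appellate Stay Credit: +383 days → 26 October 2036.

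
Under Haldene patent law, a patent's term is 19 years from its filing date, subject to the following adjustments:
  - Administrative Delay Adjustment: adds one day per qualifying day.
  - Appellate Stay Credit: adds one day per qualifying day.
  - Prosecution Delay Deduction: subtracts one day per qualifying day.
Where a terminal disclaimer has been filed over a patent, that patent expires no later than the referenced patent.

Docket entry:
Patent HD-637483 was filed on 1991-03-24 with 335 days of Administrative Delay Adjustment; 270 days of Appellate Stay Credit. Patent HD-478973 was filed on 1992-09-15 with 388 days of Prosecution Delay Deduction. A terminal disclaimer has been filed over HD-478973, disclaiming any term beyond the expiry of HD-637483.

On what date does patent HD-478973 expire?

August 23, 2010

Natural term of HD-478973:
  Base: filing + 19 years → 15 September 2011.
  Prosecution Delay Deduction: −388 days → 23 August 2010.
Expiry of referenced patent HD-637483:
  Base: filing + 19 years → 24 March 2010.
  Administrative Delay Adjustment: +335 days → 22 February 2011.
  Appellate Stay Credit: +270 days → 19 November 2011.
Terminal disclaimer: HD-478973 expires on the earlier of 23 August 2010 and 19 November 2011.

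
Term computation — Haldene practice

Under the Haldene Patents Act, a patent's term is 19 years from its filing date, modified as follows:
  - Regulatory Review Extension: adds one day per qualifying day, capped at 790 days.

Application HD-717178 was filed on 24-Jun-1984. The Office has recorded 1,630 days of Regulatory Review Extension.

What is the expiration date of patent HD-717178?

2005-08-22

Base term: filing date + 19 years → 24 June 2003.
Regulatory Review Extension: 1630 days claimed exceeds the 790-day cap, so +790 days → 22 August 2005.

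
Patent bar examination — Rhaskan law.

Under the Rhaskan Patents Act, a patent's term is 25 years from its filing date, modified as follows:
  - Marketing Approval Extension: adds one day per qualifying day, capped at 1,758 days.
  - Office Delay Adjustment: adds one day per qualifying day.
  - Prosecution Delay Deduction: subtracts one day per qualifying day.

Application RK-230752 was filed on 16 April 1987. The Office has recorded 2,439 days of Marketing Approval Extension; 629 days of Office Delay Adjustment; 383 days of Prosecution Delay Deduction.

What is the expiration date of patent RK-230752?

October 11, 2017

Base term: filing date + 25 years → 16 April 2012.
Marketing Approval Extension: 2439 days claimed exceeds the 1758-day cap, so +1758 days → 7 February 2017.
Office Delay Adjustment: +629 days → 29 October 2018.
Prosecution Delay Deduction: −383 days → 11 October 2017.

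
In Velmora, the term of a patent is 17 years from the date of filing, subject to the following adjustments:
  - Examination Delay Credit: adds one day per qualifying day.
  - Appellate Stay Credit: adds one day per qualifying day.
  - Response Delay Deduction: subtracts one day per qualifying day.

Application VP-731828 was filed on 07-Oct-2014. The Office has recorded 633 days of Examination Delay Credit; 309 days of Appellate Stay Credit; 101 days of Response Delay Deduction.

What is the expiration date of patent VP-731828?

2034-01-25

Base term: filing date + 17 years → 7 October 2031.
Examination Delay Credit: +633 days → 1 July 2033.
Appellate Stay Credit: +309 days → 6 May 2034.
Response Delay Deduction: −101 days → 25 January 2034.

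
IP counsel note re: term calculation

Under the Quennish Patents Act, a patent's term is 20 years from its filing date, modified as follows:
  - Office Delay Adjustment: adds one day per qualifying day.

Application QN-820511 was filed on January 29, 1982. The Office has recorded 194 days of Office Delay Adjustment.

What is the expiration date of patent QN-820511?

August 11, 2002

Base term: filing date + 20 years → 29 January 2002.
Office Delay Adjustment: +194 days → 11 August 2002.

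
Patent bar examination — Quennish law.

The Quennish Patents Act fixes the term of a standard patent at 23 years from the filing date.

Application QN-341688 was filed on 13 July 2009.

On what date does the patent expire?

July 13, 2032

Filing date + 23 years → 13 July 2032.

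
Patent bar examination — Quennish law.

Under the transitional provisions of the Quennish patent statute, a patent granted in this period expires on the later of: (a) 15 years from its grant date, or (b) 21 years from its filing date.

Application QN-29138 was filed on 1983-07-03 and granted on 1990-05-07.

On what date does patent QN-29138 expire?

2005-05-07

(a) grant + 15 years → 7 May 2005.
(b) filing + 21 years → 3 July 2004.
Later of the two: 7 May 2005.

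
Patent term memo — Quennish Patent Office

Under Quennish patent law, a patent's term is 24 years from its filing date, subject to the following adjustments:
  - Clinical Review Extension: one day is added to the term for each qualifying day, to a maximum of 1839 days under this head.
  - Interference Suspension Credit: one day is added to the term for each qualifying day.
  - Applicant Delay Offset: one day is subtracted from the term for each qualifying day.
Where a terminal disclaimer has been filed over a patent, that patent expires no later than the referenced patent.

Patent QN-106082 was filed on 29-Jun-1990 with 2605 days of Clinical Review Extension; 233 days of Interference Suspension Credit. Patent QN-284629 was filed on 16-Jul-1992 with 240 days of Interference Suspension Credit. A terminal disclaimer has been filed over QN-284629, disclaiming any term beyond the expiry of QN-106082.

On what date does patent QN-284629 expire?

March 13, 2017

Natural term of QN-284629:
  Base: filing + 24 years → 16 July 2016.
  Interference Suspension Credit: +240 days → 13 March 2017.
Expiry of referenced patent QN-106082:
  Base: filing + 24 years → 29 June 2014.
  Clinical Review Extension: 2605 days claimed exceeds the 1839-day cap, so +1839 days → 12 July 2019.
  Interference Suspension Credit: +233 days → 1 March 2020.
Terminal disclaimer: QN-284629 expires on the earlier of 13 March 2017 and 1 March 2020.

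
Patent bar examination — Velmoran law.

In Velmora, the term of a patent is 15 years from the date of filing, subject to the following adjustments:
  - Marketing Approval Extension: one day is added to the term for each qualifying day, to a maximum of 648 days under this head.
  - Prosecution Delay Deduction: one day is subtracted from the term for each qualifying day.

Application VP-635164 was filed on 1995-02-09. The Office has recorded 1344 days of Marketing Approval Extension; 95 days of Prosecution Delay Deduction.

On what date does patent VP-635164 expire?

August 16, 2011

Base term: filing date + 15 years → 9 February 2010.
Marketing Approval Extension: 1344 days claimed exceeds the 648-day cap, so +648 days → 19 November 2011.
Prosecution Delay Deduction: −95 days → 16 August 2011.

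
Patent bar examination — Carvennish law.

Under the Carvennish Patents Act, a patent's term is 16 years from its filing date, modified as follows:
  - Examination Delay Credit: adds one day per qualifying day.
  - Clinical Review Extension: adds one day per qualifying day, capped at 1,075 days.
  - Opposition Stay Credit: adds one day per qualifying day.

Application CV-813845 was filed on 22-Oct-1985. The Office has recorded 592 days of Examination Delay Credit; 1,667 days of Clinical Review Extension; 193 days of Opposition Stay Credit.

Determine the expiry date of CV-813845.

Base term: filing date + 16 years → 22 October 2001.
Examination Delay Credit: +592 days → 6 June 2003.
Clinical Review Extension: 1667 days claimed exceeds the 1075-day cap, so +1075 days → 16 May 2006.
Opposition Stay Credit: +193 days → 25 November 2006.

2006-11-25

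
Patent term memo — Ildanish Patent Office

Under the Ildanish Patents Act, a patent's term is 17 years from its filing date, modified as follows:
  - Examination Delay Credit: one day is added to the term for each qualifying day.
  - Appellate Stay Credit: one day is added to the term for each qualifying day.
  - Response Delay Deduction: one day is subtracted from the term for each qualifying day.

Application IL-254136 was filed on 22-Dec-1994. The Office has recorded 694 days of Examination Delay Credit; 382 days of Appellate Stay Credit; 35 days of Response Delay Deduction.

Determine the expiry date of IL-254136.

October 28, 2014

Base term: filing date + 17 years → 22 December 2011.
Examination Delay Credit: +694 days → 15 November 2013.
Appellate Stay Credit: +382 days → 2 December 2014.
Response Delay Deduction: −35 days → 28 October 2014.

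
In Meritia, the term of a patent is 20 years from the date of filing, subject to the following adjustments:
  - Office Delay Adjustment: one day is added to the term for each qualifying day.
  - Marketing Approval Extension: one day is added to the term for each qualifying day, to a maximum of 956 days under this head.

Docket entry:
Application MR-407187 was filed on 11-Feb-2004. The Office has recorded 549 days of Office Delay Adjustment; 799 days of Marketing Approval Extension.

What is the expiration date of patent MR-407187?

Base term: filing date + 20 years → 11 February 2024.
Office Delay Adjustment: +549 days → 13 August 2025.
Marketing Approval Extension: 799 days (within the 956-day cap) → +799 days → 21 October 2027.

2027-10-21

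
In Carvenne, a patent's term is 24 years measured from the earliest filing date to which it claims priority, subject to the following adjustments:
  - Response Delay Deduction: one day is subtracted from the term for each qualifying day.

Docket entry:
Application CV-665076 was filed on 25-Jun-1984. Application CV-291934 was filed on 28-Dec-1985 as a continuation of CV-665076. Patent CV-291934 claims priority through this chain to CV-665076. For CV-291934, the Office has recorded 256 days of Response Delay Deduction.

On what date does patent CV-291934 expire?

2007-10-13

Earliest priority filing: 25 June 1984.
Base term: 25 June 1984 + 24 years → 25 June 2008.
Response Delay Deduction: −256 days → 13 October 2007.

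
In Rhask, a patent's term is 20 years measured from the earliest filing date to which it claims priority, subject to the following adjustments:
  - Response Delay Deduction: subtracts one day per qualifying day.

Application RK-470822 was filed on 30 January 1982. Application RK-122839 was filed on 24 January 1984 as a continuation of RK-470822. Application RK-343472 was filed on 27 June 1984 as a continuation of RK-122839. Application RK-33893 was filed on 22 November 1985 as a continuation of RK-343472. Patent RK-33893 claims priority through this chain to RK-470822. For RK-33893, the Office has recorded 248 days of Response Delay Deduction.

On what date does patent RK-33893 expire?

Earliest priority filing: 30 January 1982.
Base term: 30 January 1982 + 20 years → 30 January 2002.
Response Delay Deduction: −248 days → 27 May 2001.

2001-05-27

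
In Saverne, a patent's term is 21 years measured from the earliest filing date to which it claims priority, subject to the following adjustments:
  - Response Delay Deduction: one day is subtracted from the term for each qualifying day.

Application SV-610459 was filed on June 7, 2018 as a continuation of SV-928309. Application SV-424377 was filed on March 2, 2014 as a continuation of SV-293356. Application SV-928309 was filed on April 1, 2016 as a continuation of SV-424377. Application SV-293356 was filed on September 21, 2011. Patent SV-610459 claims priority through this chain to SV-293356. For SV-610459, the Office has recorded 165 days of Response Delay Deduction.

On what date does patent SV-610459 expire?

Earliest priority filing: 21 September 2011.
Base term: 21 September 2011 + 21 years → 21 September 2032.
Response Delay Deduction: −165 days → 9 April 2032.

April 9, 2032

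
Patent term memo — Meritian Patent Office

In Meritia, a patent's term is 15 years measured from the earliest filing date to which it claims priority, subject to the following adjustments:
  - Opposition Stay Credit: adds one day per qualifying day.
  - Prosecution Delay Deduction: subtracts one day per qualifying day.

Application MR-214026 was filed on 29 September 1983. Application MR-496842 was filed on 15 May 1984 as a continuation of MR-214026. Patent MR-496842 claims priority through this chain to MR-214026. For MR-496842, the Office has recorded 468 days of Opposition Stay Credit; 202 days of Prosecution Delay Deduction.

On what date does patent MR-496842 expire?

June 22, 1999

Earliest priority filing: 29 September 1983.
Base term: 29 September 1983 + 15 years → 29 September 1998.
Opposition Stay Credit: +468 days → 10 January 2000.
Prosecution Delay Deduction: −202 days → 22 June 1999.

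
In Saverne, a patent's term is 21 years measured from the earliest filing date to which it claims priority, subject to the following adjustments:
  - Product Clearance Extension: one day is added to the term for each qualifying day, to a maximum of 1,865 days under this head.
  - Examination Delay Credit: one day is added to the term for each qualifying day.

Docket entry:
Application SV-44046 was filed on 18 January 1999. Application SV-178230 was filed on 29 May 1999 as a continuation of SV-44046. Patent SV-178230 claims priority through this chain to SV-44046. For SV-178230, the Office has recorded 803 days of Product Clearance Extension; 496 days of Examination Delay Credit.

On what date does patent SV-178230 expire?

Earliest priority filing: 18 January 1999.
Base term: 18 January 1999 + 21 years → 18 January 2020.
Product Clearance Extension: 803 days (within the 1865-day cap) → +803 days → 31 March 2022.
Examination Delay Credit: +496 days → 9 August 2023.

August 9, 2023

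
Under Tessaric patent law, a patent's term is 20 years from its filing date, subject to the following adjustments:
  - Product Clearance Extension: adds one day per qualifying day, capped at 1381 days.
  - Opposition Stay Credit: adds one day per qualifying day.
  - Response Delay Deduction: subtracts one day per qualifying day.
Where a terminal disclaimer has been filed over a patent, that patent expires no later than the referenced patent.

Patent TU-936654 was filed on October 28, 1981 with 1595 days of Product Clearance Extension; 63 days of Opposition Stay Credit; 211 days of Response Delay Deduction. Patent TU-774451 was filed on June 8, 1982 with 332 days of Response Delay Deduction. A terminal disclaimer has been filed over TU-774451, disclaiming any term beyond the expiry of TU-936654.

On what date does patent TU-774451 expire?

Natural term of TU-774451:
  Base: filing + 20 years → 8 June 2002.
  Response Delay Deduction: −332 days → 11 July 2001.
Expiry of referenced patent TU-936654:
  Base: filing + 20 years → 28 October 2001.
  Product Clearance Extension: 1595 days claimed exceeds the 1381-day cap, so +1381 days → 9 August 2005.
  Opposition Stay Credit: +63 days → 11 October 2005.
  Response Delay Deduction: −211 days → 14 March 2005.
Terminal disclaimer: TU-774451 expires on the earlier of 11 July 2001 and 14 March 2005.

2001-07-11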